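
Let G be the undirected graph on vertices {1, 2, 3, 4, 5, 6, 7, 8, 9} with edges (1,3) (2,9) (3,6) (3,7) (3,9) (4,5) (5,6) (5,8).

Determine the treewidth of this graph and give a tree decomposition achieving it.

The largest bag has 2 vertices, giving width 1; this decomposition certifies tw(G) ≤ 1. Since G has at least one edge (e.g. 2–9), it is not an edgeless graph, so tw(G) ≥ 1. The upper and lower bounds meet at 1, so that is the treewidth.

Treewidth 1.
One optimal decomposition is:
Bags: B1 = {2, 9}  B2 = {3, 9}  B3 = {3, 6}  B4 = {3, 7}  B5 = {1, 3}  B6 = {5, 6}  B7 = {4, 5}  B8 = {5, 8}
Tree: B1–B2, B2–B3, B3–B4, B4–B5, B3–B6, B6–B7, B6–B8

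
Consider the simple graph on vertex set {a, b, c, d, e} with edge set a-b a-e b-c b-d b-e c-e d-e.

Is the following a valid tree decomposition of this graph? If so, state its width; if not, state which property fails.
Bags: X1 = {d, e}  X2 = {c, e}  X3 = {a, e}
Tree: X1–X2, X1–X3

A tree decomposition must satisfy three properties: every vertex lies in some bag; for every edge, both endpoints lie together in some bag; and for every vertex, the bags containing it form a connected subtree. Here vertex b appears in no bag, so the decomposition is invalid.

No — vertex b appears in no bag.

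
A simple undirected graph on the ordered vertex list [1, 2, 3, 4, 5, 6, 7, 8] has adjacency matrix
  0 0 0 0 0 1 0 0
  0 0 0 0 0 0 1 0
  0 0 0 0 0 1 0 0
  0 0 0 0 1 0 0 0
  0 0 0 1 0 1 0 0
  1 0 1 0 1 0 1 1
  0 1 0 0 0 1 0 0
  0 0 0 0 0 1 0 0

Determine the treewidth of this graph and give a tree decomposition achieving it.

Treewidth 1.
One such decomposition:
Bags: B1 = {3, 6}  B2 = {5, 6}  B3 = {6, 8}  B4 = {6, 7}  B5 = {4, 5}  B6 = {1, 6}  B7 = {2, 7}
Tree: B1–B2, B1–B3, B1–B4, B2–B5, B4–B6, B4–B7

Each bag holds 2 vertices, so the decomposition has width 1, which upper-bounds the treewidth. G has an edge, so its treewidth is at least 1. Hence tw(G) = 1 exactly.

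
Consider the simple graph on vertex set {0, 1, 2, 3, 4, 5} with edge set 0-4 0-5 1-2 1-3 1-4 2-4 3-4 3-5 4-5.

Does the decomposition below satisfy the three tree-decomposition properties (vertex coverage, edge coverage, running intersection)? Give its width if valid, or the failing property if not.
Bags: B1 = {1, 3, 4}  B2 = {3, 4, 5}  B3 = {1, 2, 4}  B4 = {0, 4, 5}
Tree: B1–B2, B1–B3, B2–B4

Every vertex of G appears in some bag (union = {0, 1, 2, 3, 4, 5}); every edge is covered by a bag; and for each vertex v the set of bags containing v is connected in the bag tree. The decomposition is therefore valid. The largest bag has 3 vertices, so the width is 2.

Yes; width 2.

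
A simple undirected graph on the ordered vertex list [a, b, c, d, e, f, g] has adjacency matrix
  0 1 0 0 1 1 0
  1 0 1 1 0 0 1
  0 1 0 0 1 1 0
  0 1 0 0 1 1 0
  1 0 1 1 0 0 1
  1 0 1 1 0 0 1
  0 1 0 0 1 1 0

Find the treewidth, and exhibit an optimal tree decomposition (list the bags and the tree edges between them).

Each bag holds 4 vertices, so the decomposition has width 3, which upper-bounds the treewidth. For the lower bound: the 4 vertex sets {d,e}, {a,f}, {b}, {c} are disjoint, each induces a connected subgraph, and every pair is joined by at least one edge of G. Contracting each set to a single vertex therefore yields K_{4} as a minor, and since treewidth is minor-monotone, tw(G) ≥ tw(K_{4}) = 3. Combining the bounds, tw(G) = 3.

Treewidth 3.
Bags: B1 = {b, d, e, f}  B2 = {a, b, e, f}  B3 = {b, c, e, f}  B4 = {b, e, f, g}
Tree: B1–B2, B2–B3, B3–B4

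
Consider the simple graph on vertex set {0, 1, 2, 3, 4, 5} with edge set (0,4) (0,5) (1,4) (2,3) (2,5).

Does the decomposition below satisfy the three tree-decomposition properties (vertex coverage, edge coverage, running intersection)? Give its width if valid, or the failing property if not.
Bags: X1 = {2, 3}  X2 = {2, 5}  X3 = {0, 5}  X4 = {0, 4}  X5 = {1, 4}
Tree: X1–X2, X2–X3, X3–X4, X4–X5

Yes; width 1.

Checking the three conditions: (i) the bags cover all of {0, 1, 2, 3, 4, 5}; (ii) for each edge, some bag contains both endpoints; (iii) the bags containing any fixed vertex form a subtree. All hold, so the decomposition is valid with width 2 − 1 = 1.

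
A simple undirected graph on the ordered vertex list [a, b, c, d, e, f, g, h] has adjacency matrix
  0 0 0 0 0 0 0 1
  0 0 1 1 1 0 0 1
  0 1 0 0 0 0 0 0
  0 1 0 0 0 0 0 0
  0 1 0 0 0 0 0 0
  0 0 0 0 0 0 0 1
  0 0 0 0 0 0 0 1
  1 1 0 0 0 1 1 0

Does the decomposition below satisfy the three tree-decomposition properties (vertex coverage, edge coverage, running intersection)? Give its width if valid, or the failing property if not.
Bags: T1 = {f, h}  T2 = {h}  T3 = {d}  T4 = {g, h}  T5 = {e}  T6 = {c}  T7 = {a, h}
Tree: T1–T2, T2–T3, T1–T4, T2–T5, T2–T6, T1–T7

No — vertex b appears in no bag.

A tree decomposition must satisfy three properties: every vertex lies in some bag; for every edge, both endpoints lie together in some bag; and for every vertex, the bags containing it form a connected subtree. Here vertex b appears in no bag, so the decomposition is invalid.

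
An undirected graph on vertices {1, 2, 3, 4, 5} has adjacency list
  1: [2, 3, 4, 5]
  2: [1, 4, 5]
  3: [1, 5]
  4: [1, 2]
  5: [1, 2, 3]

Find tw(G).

A width-2 tree decomposition is:
Bags: B1 = {1, 2, 5}  B2 = {1, 3, 5}  B3 = {1, 2, 4}
Tree: B1–B2, B1–B3
Each bag holds 3 vertices, so the decomposition has width 2, which upper-bounds the treewidth. Conversely, {1, 2, 4} is a clique of size 3, and the vertices of any clique must share a bag in every tree decomposition; so some bag has ≥ 3 vertices and tw(G) ≥ 2. Therefore the treewidth is 2.

2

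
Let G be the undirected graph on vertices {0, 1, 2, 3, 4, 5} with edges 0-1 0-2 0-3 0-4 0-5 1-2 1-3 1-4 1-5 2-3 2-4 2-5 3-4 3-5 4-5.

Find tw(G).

5

A width-5 tree decomposition is:
Bags: B1 = {0, 1, 2, 3, 4, 5}
Tree: (single bag)
A single bag containing all 6 vertices is trivially a valid decomposition of width 5. For the lower bound, the 6 vertices {0, 1, 2, 3, 4, 5} are pairwise adjacent, and any tree decomposition puts a clique entirely inside one bag — forcing width ≥ 5. Combining the bounds, tw(G) = 5.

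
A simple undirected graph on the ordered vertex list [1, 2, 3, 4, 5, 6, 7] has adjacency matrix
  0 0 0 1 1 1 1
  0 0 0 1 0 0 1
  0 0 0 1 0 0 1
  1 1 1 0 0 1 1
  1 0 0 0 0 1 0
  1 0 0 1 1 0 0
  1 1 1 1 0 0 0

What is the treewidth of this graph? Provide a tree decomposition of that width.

Treewidth 2.
Bags: B1 = {1, 4, 7}  B2 = {1, 4, 6}  B3 = {1, 5, 6}  B4 = {2, 4, 7}  B5 = {3, 4, 7}
Tree: B1–B2, B2–B3, B1–B4, B4–B5

Each bag holds 3 vertices, so the decomposition has width 2, which upper-bounds the treewidth. On the other hand G contains the 3-clique {1, 4, 6}. A clique must lie in a single bag of any decomposition, so no decomposition can have width below 2. Hence tw(G) = 2 exactly.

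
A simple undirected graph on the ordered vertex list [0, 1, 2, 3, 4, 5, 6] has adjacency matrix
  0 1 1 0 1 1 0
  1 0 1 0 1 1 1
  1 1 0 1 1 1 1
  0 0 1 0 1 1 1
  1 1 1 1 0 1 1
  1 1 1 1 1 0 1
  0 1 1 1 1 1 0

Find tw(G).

4

A width-4 tree decomposition is:
Bags: B1 = {0, 1, 2, 4, 5}  B2 = {1, 2, 4, 5, 6}  B3 = {2, 3, 4, 5, 6}
Tree: B1–B2, B2–B3
Each bag holds 5 vertices, so the decomposition has width 4, which upper-bounds the treewidth. Conversely, {0, 1, 2, 4, 5} is a clique of size 5, and the vertices of any clique must share a bag in every tree decomposition; so some bag has ≥ 5 vertices and tw(G) ≥ 4. Hence tw(G) = 4 exactly.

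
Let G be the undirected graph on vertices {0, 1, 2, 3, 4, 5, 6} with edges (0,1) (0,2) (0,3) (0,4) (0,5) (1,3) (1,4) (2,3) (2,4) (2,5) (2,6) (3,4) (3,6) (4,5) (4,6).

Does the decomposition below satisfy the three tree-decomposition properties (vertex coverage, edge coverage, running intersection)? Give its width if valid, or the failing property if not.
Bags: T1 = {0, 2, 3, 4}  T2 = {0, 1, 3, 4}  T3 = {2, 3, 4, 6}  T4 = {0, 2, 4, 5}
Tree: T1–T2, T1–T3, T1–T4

Vertex coverage: the bags together contain {0, 1, 2, 3, 4, 5, 6}, the full vertex set. Edge coverage: each edge of G has both endpoints in at least one bag. Running intersection: for every vertex, the bags containing it form a connected subtree. All three properties hold, so this is a valid tree decomposition of width max|bag| − 1 = 3, and hence tw(G) ≤ 3.

Yes; width 3.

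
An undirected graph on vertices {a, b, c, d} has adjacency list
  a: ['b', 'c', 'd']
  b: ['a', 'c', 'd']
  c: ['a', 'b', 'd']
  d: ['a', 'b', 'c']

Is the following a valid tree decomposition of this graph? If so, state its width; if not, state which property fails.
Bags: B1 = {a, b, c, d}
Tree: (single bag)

Yes; width 3.

Every vertex of G appears in some bag (union = {a, b, c, d}); every edge is covered by a bag; and for each vertex v the set of bags containing v is connected in the bag tree. The decomposition is therefore valid. The largest bag has 4 vertices, so the width is 3.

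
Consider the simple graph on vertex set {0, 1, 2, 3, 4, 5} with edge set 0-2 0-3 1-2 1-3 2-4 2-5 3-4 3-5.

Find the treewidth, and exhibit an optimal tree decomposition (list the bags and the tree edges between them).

The largest bag has 3 vertices, giving width 2; this decomposition certifies tw(G) ≤ 2. The edges 0–2–4–3–0 form a cycle, so G is not a tree and its treewidth is at least 2. The upper and lower bounds meet at 2, so that is the treewidth.

Treewidth 2.
One optimal decomposition is:
Bags: B1 = {0, 2, 3}  B2 = {2, 3, 4}  B3 = {1, 2, 3}  B4 = {2, 3, 5}
Tree: B1–B2, B2–B3, B3–B4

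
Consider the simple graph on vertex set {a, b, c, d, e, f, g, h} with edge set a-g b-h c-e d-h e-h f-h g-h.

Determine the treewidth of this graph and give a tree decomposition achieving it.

Each bag holds 2 vertices, so the decomposition has width 1, which upper-bounds the treewidth. Any graph with an edge has treewidth ≥ 1, and G has the edge g–h. Hence tw(G) = 1 exactly.

Treewidth 1.
Bags: B1 = {g, h}  B2 = {b, h}  B3 = {e, h}  B4 = {c, e}  B5 = {a, g}  B6 = {f, h}  B7 = {d, h}
Tree: B1–B2, B2–B3, B3–B4, B1–B5, B2–B6, B1–B7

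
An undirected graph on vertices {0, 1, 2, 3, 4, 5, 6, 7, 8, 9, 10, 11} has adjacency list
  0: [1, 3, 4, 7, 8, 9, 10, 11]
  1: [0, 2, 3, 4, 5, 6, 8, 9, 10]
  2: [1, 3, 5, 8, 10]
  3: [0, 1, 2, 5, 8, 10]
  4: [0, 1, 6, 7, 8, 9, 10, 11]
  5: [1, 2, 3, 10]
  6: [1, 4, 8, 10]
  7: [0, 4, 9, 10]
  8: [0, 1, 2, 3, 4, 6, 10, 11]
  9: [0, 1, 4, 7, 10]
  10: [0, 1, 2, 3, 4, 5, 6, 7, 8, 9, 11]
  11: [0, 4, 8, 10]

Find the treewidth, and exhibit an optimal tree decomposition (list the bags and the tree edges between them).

Treewidth 4.
Bags: B1 = {0, 1, 3, 8, 10}  B2 = {0, 1, 4, 8, 10}  B3 = {0, 1, 4, 9, 10}  B4 = {0, 4, 7, 9, 10}  B5 = {1, 2, 3, 8, 10}  B6 = {1, 2, 3, 5, 10}  B7 = {0, 4, 8, 10, 11}  B8 = {1, 4, 6, 8, 10}
Tree: B1–B2, B2–B3, B3–B4, B1–B5, B5–B6, B2–B7, B2–B8

Each bag holds 5 vertices, so the decomposition has width 4, which upper-bounds the treewidth. Conversely, {0, 1, 3, 8, 10} is a clique of size 5, and the vertices of any clique must share a bag in every tree decomposition; so some bag has ≥ 5 vertices and tw(G) ≥ 4. The upper and lower bounds meet at 4, so that is the treewidth.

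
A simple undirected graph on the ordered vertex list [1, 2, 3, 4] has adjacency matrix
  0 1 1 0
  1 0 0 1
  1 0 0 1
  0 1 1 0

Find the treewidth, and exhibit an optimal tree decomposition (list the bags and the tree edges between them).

Each bag holds 3 vertices, so the decomposition has width 2, which upper-bounds the treewidth. Since 1–3–4–2–1 is a cycle in G, G is not acyclic. Forests are exactly the graphs of treewidth ≤ 1, so tw(G) ≥ 2. Therefore the treewidth is 2.

Treewidth 2.
One optimal decomposition is:
Bags: B1 = {1, 3, 4}  B2 = {1, 2, 4}
Tree: B1–B2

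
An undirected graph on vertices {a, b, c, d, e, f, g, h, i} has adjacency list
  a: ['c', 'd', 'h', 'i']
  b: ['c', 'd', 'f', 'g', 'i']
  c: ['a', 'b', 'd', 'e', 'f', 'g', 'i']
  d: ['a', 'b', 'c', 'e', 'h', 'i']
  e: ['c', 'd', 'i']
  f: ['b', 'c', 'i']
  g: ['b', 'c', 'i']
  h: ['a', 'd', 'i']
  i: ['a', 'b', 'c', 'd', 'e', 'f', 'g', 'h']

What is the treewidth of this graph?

3

A width-3 tree decomposition is:
Bags: B1 = {b, c, d, i}  B2 = {b, c, f, i}  B3 = {c, d, e, i}  B4 = {a, c, d, i}  B5 = {b, c, g, i}  B6 = {a, d, h, i}
Tree: B1–B2, B1–B3, B1–B4, B1–B5, B4–B6
Every bag has size at most 4, so the width is 4 − 1 = 3 and tw(G) ≤ 3. Conversely, {a, d, h, i} is a clique of size 4, and the vertices of any clique must share a bag in every tree decomposition; so some bag has ≥ 4 vertices and tw(G) ≥ 3. Hence tw(G) = 3 exactly.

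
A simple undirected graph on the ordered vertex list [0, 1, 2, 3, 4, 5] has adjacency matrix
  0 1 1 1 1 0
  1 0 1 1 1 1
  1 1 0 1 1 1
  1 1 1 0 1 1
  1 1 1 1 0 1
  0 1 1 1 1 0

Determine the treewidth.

4

A width-4 tree decomposition is:
Bags: B1 = {0, 1, 2, 3, 4}  B2 = {1, 2, 3, 4, 5}
Tree: B1–B2
The largest bag has 5 vertices, giving width 4; this decomposition certifies tw(G) ≤ 4. On the other hand G contains the 5-clique {0, 1, 2, 3, 4}. A clique must lie in a single bag of any decomposition, so no decomposition can have width below 4. Combining the bounds, tw(G) = 4.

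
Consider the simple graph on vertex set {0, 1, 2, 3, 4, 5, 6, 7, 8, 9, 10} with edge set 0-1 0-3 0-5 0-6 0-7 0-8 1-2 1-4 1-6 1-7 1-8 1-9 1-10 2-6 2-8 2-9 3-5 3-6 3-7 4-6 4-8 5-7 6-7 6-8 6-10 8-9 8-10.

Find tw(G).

A width-3 tree decomposition is:
Bags: B1 = {1, 2, 6, 8}  B2 = {0, 1, 6, 8}  B3 = {1, 2, 8, 9}  B4 = {1, 6, 8, 10}  B5 = {1, 4, 6, 8}  B6 = {0, 1, 6, 7}  B7 = {0, 3, 6, 7}  B8 = {0, 3, 5, 7}
Tree: B1–B2, B1–B3, B2–B4, B1–B5, B2–B6, B6–B7, B7–B8
Each bag holds 4 vertices, so the decomposition has width 3, which upper-bounds the treewidth. On the other hand G contains the 4-clique {1, 2, 8, 9}. A clique must lie in a single bag of any decomposition, so no decomposition can have width below 3. Hence tw(G) = 3 exactly.

3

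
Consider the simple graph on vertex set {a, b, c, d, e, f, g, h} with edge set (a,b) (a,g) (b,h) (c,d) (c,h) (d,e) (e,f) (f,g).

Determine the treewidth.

A width-2 tree decomposition is:
Bags: B1 = {a, f, g}  B2 = {a, e, f}  B3 = {a, d, e}  B4 = {a, c, d}  B5 = {a, c, h}  B6 = {a, b, h}
Tree: B1–B2, B2–B3, B3–B4, B4–B5, B5–B6
Every bag has size at most 3, so the width is 3 − 1 = 2 and tw(G) ≤ 2. Since a–g–f–e–d–c–h–b–a is a cycle in G, G is not acyclic. Forests are exactly the graphs of treewidth ≤ 1, so tw(G) ≥ 2. Combining the bounds, tw(G) = 2.

2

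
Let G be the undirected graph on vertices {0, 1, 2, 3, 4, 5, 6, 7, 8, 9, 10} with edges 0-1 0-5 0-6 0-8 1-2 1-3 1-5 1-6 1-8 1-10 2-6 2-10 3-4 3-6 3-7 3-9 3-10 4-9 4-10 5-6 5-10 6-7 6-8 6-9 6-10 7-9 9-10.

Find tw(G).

A width-3 tree decomposition is:
Bags: B1 = {3, 6, 9, 10}  B2 = {1, 3, 6, 10}  B3 = {3, 6, 7, 9}  B4 = {1, 5, 6, 10}  B5 = {3, 4, 9, 10}  B6 = {0, 1, 5, 6}  B7 = {1, 2, 6, 10}  B8 = {0, 1, 6, 8}
Tree: B1–B2, B1–B3, B2–B4, B1–B5, B4–B6, B4–B7, B6–B8
Every bag has size at most 4, so the width is 4 − 1 = 3 and tw(G) ≤ 3. Conversely, {3, 4, 9, 10} is a clique of size 4, and the vertices of any clique must share a bag in every tree decomposition; so some bag has ≥ 4 vertices and tw(G) ≥ 3. The upper and lower bounds meet at 3, so that is the treewidth.

3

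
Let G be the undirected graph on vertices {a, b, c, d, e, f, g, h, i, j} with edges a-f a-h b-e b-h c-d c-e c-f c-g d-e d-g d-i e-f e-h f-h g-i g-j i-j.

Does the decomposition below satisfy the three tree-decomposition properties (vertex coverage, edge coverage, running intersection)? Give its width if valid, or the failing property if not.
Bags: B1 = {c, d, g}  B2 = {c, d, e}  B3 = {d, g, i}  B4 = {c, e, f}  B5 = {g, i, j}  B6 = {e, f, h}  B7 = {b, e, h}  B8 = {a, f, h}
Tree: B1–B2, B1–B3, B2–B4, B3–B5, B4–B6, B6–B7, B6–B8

Checking the three conditions: (i) the bags cover all of {a, b, c, d, e, f, g, h, i, j}; (ii) for each edge, some bag contains both endpoints; (iii) the bags containing any fixed vertex form a subtree. All hold, so the decomposition is valid with width 3 − 1 = 2.

Yes; width 2.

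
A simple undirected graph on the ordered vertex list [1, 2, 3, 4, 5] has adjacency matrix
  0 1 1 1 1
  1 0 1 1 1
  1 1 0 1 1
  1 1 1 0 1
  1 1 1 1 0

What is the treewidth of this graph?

A width-4 tree decomposition is:
Bags: B1 = {1, 2, 3, 4, 5}
Tree: (single bag)
With just one bag of size 5, the width is 5 − 1 = 4, so tw(G) ≤ 4. For the lower bound, the 5 vertices {1, 2, 3, 4, 5} are pairwise adjacent, and any tree decomposition puts a clique entirely inside one bag — forcing width ≥ 4. Hence tw(G) = 4 exactly.

4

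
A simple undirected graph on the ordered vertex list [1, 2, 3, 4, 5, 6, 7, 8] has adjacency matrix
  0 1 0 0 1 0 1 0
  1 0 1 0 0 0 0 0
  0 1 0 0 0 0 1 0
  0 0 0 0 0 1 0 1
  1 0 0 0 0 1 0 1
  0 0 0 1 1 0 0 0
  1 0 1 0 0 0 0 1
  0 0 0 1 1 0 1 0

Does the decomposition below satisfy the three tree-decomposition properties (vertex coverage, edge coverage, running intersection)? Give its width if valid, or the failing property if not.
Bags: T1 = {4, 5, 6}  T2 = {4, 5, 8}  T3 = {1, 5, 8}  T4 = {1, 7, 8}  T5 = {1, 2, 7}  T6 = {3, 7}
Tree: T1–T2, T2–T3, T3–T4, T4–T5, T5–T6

No — edge (2,3) lies in no bag.

A tree decomposition must satisfy three properties: every vertex lies in some bag; for every edge, both endpoints lie together in some bag; and for every vertex, the bags containing it form a connected subtree. Here edge (2,3) lies in no bag, so the decomposition is invalid.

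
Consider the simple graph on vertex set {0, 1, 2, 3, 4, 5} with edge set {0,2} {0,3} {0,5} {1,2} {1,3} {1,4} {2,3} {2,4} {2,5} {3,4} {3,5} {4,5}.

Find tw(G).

3

A width-3 tree decomposition is:
Bags: B1 = {2, 3, 4, 5}  B2 = {0, 2, 3, 5}  B3 = {1, 2, 3, 4}
Tree: B1–B2, B1–B3
The largest bag has 4 vertices, giving width 3; this decomposition certifies tw(G) ≤ 3. On the other hand G contains the 4-clique {0, 2, 3, 5}. A clique must lie in a single bag of any decomposition, so no decomposition can have width below 3. Therefore the treewidth is 3.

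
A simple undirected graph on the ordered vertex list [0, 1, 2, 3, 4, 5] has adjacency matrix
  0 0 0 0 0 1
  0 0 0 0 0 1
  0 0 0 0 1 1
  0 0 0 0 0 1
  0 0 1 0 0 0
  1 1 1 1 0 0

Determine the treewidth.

A width-1 tree decomposition is:
Bags: B1 = {2, 5}  B2 = {1, 5}  B3 = {0, 5}  B4 = {3, 5}  B5 = {2, 4}
Tree: B1–B2, B1–B3, B2–B4, B1–B5
The largest bag has 2 vertices, giving width 1; this decomposition certifies tw(G) ≤ 1. Since G has at least one edge (e.g. 2–5), it is not an edgeless graph, so tw(G) ≥ 1. Combining the bounds, tw(G) = 1.

1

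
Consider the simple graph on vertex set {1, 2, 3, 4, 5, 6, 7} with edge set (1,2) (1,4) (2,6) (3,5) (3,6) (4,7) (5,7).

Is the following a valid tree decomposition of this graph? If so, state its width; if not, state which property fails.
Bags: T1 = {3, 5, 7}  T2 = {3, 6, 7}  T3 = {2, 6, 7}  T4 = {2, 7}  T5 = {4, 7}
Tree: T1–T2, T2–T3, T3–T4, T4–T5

A tree decomposition must satisfy three properties: every vertex lies in some bag; for every edge, both endpoints lie together in some bag; and for every vertex, the bags containing it form a connected subtree. Here vertex 1 appears in no bag, so the decomposition is invalid.

No — vertex 1 appears in no bag.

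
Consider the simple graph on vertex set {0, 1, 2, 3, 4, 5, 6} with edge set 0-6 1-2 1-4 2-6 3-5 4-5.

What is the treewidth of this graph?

A width-1 tree decomposition is:
Bags: B1 = {3, 5}  B2 = {4, 5}  B3 = {1, 4}  B4 = {1, 2}  B5 = {2, 6}  B6 = {0, 6}
Tree: B1–B2, B2–B3, B3–B4, B4–B5, B5–B6
Every bag has size at most 2, so the width is 2 − 1 = 1 and tw(G) ≤ 1. G has an edge, so its treewidth is at least 1. Therefore the treewidth is 1.

1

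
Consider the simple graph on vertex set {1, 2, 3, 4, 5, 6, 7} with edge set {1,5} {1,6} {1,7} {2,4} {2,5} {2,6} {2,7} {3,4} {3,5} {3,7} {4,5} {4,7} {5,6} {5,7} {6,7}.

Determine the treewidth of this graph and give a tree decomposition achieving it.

Treewidth 3.
Bags: B1 = {2, 5, 6, 7}  B2 = {2, 4, 5, 7}  B3 = {3, 4, 5, 7}  B4 = {1, 5, 6, 7}
Tree: B1–B2, B2–B3, B1–B4

Each bag holds 4 vertices, so the decomposition has width 3, which upper-bounds the treewidth. For the lower bound, the 4 vertices {1, 5, 6, 7} are pairwise adjacent, and any tree decomposition puts a clique entirely inside one bag — forcing width ≥ 3. Hence tw(G) = 3 exactly.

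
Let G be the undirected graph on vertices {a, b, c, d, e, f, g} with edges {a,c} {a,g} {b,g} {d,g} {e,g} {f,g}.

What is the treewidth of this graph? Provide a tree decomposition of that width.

Treewidth 1.
One such decomposition:
Bags: B1 = {e, g}  B2 = {f, g}  B3 = {a, g}  B4 = {d, g}  B5 = {a, c}  B6 = {b, g}
Tree: B1–B2, B1–B3, B3–B4, B3–B5, B3–B6

The largest bag has 2 vertices, giving width 1; this decomposition certifies tw(G) ≤ 1. Any graph with an edge has treewidth ≥ 1, and G has the edge g–e. Hence tw(G) = 1 exactly.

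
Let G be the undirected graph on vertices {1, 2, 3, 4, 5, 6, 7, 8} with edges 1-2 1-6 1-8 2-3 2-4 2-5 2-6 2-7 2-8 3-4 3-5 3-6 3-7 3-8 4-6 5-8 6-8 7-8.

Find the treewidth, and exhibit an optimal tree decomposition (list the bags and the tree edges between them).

Treewidth 3.
One optimal decomposition is:
Bags: B1 = {2, 3, 6, 8}  B2 = {2, 3, 7, 8}  B3 = {1, 2, 6, 8}  B4 = {2, 3, 4, 6}  B5 = {2, 3, 5, 8}
Tree: B1–B2, B1–B3, B1–B4, B2–B5

The largest bag has 4 vertices, giving width 3; this decomposition certifies tw(G) ≤ 3. On the other hand G contains the 4-clique {1, 2, 6, 8}. A clique must lie in a single bag of any decomposition, so no decomposition can have width below 3. Combining the bounds, tw(G) = 3.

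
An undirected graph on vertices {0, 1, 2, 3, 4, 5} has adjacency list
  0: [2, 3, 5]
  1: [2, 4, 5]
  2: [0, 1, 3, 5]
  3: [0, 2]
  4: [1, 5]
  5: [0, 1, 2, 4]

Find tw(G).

A width-2 tree decomposition is:
Bags: B1 = {0, 2, 3}  B2 = {0, 2, 5}  B3 = {1, 2, 5}  B4 = {1, 4, 5}
Tree: B1–B2, B2–B3, B3–B4
The largest bag has 3 vertices, giving width 2; this decomposition certifies tw(G) ≤ 2. For the lower bound, the 3 vertices {0, 2, 3} are pairwise adjacent, and any tree decomposition puts a clique entirely inside one bag — forcing width ≥ 2. The upper and lower bounds meet at 2, so that is the treewidth.

2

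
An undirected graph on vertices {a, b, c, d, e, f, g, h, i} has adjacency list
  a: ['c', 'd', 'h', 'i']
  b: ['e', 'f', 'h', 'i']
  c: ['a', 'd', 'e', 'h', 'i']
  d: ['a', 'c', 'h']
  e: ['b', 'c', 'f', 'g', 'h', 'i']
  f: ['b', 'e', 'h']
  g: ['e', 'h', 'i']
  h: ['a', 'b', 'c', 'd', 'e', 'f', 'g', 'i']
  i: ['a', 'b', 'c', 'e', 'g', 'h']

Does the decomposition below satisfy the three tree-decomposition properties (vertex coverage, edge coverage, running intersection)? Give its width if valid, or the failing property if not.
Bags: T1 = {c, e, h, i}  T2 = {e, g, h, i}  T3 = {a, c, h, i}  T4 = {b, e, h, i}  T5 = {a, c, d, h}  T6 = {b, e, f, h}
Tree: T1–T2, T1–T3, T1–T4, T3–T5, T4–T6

Vertex coverage: the bags together contain {a, b, c, d, e, f, g, h, i}, the full vertex set. Edge coverage: each edge of G has both endpoints in at least one bag. Running intersection: for every vertex, the bags containing it form a connected subtree. All three properties hold, so this is a valid tree decomposition of width max|bag| − 1 = 3, and hence tw(G) ≤ 3.

Yes; width 3.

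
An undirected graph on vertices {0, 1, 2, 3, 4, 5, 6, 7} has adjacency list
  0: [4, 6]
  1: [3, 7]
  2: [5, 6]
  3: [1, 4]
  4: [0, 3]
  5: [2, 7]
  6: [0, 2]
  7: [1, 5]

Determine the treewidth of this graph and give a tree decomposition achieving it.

Every bag has size at most 3, so the width is 3 − 1 = 2 and tw(G) ≤ 2. For the lower bound, G contains the cycle 4–0–6–2–5–7–1–3–4, so G is not a forest; only forests have treewidth ≤ 1, hence tw(G) ≥ 2. The upper and lower bounds meet at 2, so that is the treewidth.

Treewidth 2.
One optimal decomposition is:
Bags: B1 = {0, 4, 6}  B2 = {2, 4, 6}  B3 = {2, 4, 5}  B4 = {4, 5, 7}  B5 = {1, 4, 7}  B6 = {1, 3, 4}
Tree: B1–B2, B2–B3, B3–B4, B4–B5, B5–B6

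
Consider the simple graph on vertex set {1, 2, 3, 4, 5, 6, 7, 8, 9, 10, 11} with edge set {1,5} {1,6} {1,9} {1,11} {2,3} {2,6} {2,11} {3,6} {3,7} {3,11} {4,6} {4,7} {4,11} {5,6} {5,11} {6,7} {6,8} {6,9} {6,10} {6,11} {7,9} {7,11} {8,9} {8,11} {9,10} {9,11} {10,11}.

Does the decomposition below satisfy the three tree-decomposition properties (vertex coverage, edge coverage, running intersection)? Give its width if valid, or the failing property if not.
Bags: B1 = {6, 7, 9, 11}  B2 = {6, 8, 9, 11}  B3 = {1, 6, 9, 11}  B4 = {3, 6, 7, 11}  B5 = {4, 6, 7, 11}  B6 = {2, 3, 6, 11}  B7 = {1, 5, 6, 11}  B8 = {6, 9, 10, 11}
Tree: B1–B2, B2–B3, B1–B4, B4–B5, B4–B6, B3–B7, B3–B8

Vertex coverage: the bags together contain {1, 2, 3, 4, 5, 6, 7, 8, 9, 10, 11}, the full vertex set. Edge coverage: each edge of G has both endpoints in at least one bag. Running intersection: for every vertex, the bags containing it form a connected subtree. All three properties hold, so this is a valid tree decomposition of width max|bag| − 1 = 3, and hence tw(G) ≤ 3.

Yes; width 3.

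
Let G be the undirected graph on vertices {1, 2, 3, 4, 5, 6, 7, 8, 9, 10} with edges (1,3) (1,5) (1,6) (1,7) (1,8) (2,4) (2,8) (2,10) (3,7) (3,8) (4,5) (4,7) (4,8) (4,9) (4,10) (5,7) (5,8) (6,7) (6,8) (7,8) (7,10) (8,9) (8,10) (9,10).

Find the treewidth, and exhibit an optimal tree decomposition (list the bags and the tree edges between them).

Each bag holds 4 vertices, so the decomposition has width 3, which upper-bounds the treewidth. For the lower bound, the 4 vertices {4, 8, 9, 10} are pairwise adjacent, and any tree decomposition puts a clique entirely inside one bag — forcing width ≥ 3. The upper and lower bounds meet at 3, so that is the treewidth.

Treewidth 3.
One optimal decomposition is:
Bags: B1 = {4, 5, 7, 8}  B2 = {4, 7, 8, 10}  B3 = {1, 5, 7, 8}  B4 = {4, 8, 9, 10}  B5 = {1, 6, 7, 8}  B6 = {1, 3, 7, 8}  B7 = {2, 4, 8, 10}
Tree: B1–B2, B1–B3, B2–B4, B3–B5, B5–B6, B2–B7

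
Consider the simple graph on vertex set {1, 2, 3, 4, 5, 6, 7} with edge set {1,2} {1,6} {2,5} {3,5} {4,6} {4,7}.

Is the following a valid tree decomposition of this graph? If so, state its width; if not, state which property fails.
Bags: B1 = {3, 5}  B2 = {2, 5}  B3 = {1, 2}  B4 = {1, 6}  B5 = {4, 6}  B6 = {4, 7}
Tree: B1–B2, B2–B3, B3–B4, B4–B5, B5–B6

Yes; width 1.

Checking the three conditions: (i) the bags cover all of {1, 2, 3, 4, 5, 6, 7}; (ii) for each edge, some bag contains both endpoints; (iii) the bags containing any fixed vertex form a subtree. All hold, so the decomposition is valid with width 2 − 1 = 1.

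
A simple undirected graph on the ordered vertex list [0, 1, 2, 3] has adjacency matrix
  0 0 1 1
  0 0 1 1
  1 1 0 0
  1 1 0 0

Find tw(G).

2

A width-2 tree decomposition is:
Bags: B1 = {0, 1, 3}  B2 = {0, 1, 2}
Tree: B1–B2
Each bag holds 3 vertices, so the decomposition has width 2, which upper-bounds the treewidth. For the lower bound, G contains the cycle 1–3–0–2–1, so G is not a forest; only forests have treewidth ≤ 1, hence tw(G) ≥ 2. Combining the bounds, tw(G) = 2.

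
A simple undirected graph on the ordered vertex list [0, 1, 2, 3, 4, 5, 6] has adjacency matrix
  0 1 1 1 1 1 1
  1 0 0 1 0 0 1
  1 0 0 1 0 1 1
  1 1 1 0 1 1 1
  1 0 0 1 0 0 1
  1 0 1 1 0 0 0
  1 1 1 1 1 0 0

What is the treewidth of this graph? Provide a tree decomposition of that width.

Treewidth 3.
Bags: B1 = {0, 1, 3, 6}  B2 = {0, 2, 3, 6}  B3 = {0, 2, 3, 5}  B4 = {0, 3, 4, 6}
Tree: B1–B2, B2–B3, B2–B4

Each bag holds 4 vertices, so the decomposition has width 3, which upper-bounds the treewidth. On the other hand G contains the 4-clique {0, 2, 3, 5}. A clique must lie in a single bag of any decomposition, so no decomposition can have width below 3. Therefore the treewidth is 3.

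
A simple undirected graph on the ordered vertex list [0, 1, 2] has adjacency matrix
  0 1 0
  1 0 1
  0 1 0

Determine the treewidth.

1

A width-1 tree decomposition is:
Bags: B1 = {1, 2}  B2 = {0, 1}
Tree: B1–B2
Every bag has size at most 2, so the width is 2 − 1 = 1 and tw(G) ≤ 1. Since G has at least one edge (e.g. 2–1), it is not an edgeless graph, so tw(G) ≥ 1. Hence tw(G) = 1 exactly.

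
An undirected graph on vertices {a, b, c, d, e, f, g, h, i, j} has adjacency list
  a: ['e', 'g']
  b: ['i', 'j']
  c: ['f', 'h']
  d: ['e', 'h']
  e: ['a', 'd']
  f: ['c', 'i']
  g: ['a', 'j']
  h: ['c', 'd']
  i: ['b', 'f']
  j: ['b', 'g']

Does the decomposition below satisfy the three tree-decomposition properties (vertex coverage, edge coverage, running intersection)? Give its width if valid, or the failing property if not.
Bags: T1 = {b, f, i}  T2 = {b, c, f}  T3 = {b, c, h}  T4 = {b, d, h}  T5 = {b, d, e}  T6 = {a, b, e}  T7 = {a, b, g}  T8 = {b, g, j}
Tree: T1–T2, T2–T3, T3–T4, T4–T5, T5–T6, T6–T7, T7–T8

Yes; width 2.

Vertex coverage: the bags together contain {a, b, c, d, e, f, g, h, i, j}, the full vertex set. Edge coverage: each edge of G has both endpoints in at least one bag. Running intersection: for every vertex, the bags containing it form a connected subtree. All three properties hold, so this is a valid tree decomposition of width max|bag| − 1 = 2, and hence tw(G) ≤ 2.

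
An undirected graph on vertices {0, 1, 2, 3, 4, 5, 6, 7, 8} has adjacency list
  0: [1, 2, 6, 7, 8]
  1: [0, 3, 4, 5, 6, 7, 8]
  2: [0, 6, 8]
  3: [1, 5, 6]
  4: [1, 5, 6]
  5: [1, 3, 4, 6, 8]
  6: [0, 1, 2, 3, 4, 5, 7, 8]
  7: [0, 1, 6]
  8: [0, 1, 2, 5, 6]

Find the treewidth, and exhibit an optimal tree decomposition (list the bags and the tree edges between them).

The largest bag has 4 vertices, giving width 3; this decomposition certifies tw(G) ≤ 3. On the other hand G contains the 4-clique {0, 1, 6, 8}. A clique must lie in a single bag of any decomposition, so no decomposition can have width below 3. Combining the bounds, tw(G) = 3.

Treewidth 3.
Bags: B1 = {1, 5, 6, 8}  B2 = {1, 3, 5, 6}  B3 = {0, 1, 6, 8}  B4 = {0, 2, 6, 8}  B5 = {0, 1, 6, 7}  B6 = {1, 4, 5, 6}
Tree: B1–B2, B1–B3, B3–B4, B3–B5, B2–B6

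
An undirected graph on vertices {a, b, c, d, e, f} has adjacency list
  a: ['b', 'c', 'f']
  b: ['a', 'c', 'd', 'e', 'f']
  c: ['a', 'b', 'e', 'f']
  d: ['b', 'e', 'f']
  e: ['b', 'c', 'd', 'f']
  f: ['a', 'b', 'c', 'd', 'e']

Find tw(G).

A width-3 tree decomposition is:
Bags: B1 = {b, d, e, f}  B2 = {b, c, e, f}  B3 = {a, b, c, f}
Tree: B1–B2, B2–B3
Each bag holds 4 vertices, so the decomposition has width 3, which upper-bounds the treewidth. On the other hand G contains the 4-clique {b, d, e, f}. A clique must lie in a single bag of any decomposition, so no decomposition can have width below 3. The upper and lower bounds meet at 3, so that is the treewidth.

3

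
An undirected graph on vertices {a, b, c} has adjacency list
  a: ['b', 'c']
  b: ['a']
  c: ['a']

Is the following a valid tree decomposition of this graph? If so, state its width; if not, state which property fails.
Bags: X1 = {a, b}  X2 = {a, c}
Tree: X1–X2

Yes; width 1.

Every vertex of G appears in some bag (union = {a, b, c}); every edge is covered by a bag; and for each vertex v the set of bags containing v is connected in the bag tree. The decomposition is therefore valid. The largest bag has 2 vertices, so the width is 1.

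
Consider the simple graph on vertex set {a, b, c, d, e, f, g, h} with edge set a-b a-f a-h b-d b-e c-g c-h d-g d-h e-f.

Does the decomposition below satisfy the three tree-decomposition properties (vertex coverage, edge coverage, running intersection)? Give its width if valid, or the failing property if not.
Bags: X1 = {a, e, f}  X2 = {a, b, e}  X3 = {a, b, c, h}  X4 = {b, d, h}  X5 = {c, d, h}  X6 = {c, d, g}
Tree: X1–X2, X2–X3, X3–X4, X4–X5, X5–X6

A tree decomposition must satisfy three properties: every vertex lies in some bag; for every edge, both endpoints lie together in some bag; and for every vertex, the bags containing it form a connected subtree. Here bags containing vertex c are not connected in the tree, so the decomposition is invalid.

No — bags containing vertex c are not connected in the tree.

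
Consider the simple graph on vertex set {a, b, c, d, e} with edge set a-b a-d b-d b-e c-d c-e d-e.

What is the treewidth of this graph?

2

A width-2 tree decomposition is:
Bags: B1 = {b, d, e}  B2 = {c, d, e}  B3 = {a, b, d}
Tree: B1–B2, B1–B3
Each bag holds 3 vertices, so the decomposition has width 2, which upper-bounds the treewidth. On the other hand G contains the 3-clique {c, d, e}. A clique must lie in a single bag of any decomposition, so no decomposition can have width below 2. Hence tw(G) = 2 exactly.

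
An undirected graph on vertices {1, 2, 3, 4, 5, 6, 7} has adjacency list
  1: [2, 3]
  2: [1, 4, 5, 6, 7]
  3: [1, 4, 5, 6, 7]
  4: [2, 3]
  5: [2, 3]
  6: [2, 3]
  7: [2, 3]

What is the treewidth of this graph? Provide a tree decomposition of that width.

Every bag has size at most 3, so the width is 3 − 1 = 2 and tw(G) ≤ 2. For the lower bound, G contains the cycle 3–5–2–6–3, so G is not a forest; only forests have treewidth ≤ 1, hence tw(G) ≥ 2. Hence tw(G) = 2 exactly.

Treewidth 2.
One optimal decomposition is:
Bags: B1 = {2, 3, 5}  B2 = {2, 3, 6}  B3 = {2, 3, 7}  B4 = {1, 2, 3}  B5 = {2, 3, 4}
Tree: B1–B2, B2–B3, B3–B4, B4–B5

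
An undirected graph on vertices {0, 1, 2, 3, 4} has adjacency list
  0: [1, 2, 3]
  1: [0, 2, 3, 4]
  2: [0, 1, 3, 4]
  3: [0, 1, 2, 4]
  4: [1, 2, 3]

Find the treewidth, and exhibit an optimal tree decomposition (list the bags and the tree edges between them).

Every bag has size at most 4, so the width is 4 − 1 = 3 and tw(G) ≤ 3. On the other hand G contains the 4-clique {0, 1, 2, 3}. A clique must lie in a single bag of any decomposition, so no decomposition can have width below 3. The upper and lower bounds meet at 3, so that is the treewidth.

Treewidth 3.
Bags: B1 = {1, 2, 3, 4}  B2 = {0, 1, 2, 3}
Tree: B1–B2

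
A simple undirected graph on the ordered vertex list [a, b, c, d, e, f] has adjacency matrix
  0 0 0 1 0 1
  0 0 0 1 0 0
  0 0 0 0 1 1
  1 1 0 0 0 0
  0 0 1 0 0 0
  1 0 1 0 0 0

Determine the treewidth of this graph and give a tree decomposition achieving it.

Treewidth 1.
One such decomposition:
Bags: B1 = {b, d}  B2 = {a, d}  B3 = {a, f}  B4 = {c, f}  B5 = {c, e}
Tree: B1–B2, B2–B3, B3–B4, B4–B5

The largest bag has 2 vertices, giving width 1; this decomposition certifies tw(G) ≤ 1. Any graph with an edge has treewidth ≥ 1, and G has the edge b–d. The upper and lower bounds meet at 1, so that is the treewidth.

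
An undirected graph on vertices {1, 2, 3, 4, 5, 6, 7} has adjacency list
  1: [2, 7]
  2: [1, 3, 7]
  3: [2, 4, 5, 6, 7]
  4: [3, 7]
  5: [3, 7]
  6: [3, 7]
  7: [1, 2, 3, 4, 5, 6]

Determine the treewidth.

A width-2 tree decomposition is:
Bags: B1 = {2, 3, 7}  B2 = {3, 6, 7}  B3 = {3, 4, 7}  B4 = {3, 5, 7}  B5 = {1, 2, 7}
Tree: B1–B2, B1–B3, B2–B4, B1–B5
Every bag has size at most 3, so the width is 3 − 1 = 2 and tw(G) ≤ 2. For the lower bound, the 3 vertices {1, 2, 7} are pairwise adjacent, and any tree decomposition puts a clique entirely inside one bag — forcing width ≥ 2. Hence tw(G) = 2 exactly.

2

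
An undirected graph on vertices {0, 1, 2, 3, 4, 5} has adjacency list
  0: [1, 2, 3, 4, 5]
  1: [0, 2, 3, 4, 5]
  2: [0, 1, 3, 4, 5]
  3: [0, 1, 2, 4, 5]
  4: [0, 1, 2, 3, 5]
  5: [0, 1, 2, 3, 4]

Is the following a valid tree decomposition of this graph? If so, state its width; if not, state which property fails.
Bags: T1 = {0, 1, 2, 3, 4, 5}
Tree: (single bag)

Yes; width 5.

Vertex coverage: the bags together contain {0, 1, 2, 3, 4, 5}, the full vertex set. Edge coverage: each edge of G has both endpoints in at least one bag. Running intersection: for every vertex, the bags containing it form a connected subtree. All three properties hold, so this is a valid tree decomposition of width max|bag| − 1 = 5, and hence tw(G) ≤ 5.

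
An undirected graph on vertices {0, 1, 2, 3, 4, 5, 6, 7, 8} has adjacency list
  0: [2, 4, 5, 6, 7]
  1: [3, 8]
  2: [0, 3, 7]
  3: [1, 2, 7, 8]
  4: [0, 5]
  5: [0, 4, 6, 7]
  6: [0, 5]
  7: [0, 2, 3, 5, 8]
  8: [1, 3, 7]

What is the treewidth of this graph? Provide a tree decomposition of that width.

Every bag has size at most 3, so the width is 3 − 1 = 2 and tw(G) ≤ 2. For the lower bound, the 3 vertices {0, 2, 7} are pairwise adjacent, and any tree decomposition puts a clique entirely inside one bag — forcing width ≥ 2. Combining the bounds, tw(G) = 2.

Treewidth 2.
One such decomposition:
Bags: B1 = {0, 5, 7}  B2 = {0, 2, 7}  B3 = {0, 5, 6}  B4 = {2, 3, 7}  B5 = {3, 7, 8}  B6 = {0, 4, 5}  B7 = {1, 3, 8}
Tree: B1–B2, B1–B3, B2–B4, B4–B5, B3–B6, B5–B7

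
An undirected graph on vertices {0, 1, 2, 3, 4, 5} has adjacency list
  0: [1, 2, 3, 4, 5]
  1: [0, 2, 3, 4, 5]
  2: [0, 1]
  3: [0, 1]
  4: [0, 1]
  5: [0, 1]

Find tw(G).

2

A width-2 tree decomposition is:
Bags: B1 = {0, 1, 4}  B2 = {0, 1, 3}  B3 = {0, 1, 2}  B4 = {0, 1, 5}
Tree: B1–B2, B1–B3, B3–B4
Each bag holds 3 vertices, so the decomposition has width 2, which upper-bounds the treewidth. On the other hand G contains the 3-clique {0, 1, 2}. A clique must lie in a single bag of any decomposition, so no decomposition can have width below 2. Hence tw(G) = 2 exactly.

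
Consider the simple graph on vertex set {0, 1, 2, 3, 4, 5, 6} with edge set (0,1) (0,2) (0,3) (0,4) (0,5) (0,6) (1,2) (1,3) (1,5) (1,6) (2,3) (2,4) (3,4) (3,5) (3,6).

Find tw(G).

A width-3 tree decomposition is:
Bags: B1 = {0, 1, 2, 3}  B2 = {0, 2, 3, 4}  B3 = {0, 1, 3, 5}  B4 = {0, 1, 3, 6}
Tree: B1–B2, B1–B3, B3–B4
Every bag has size at most 4, so the width is 4 − 1 = 3 and tw(G) ≤ 3. Conversely, {0, 1, 2, 3} is a clique of size 4, and the vertices of any clique must share a bag in every tree decomposition; so some bag has ≥ 4 vertices and tw(G) ≥ 3. The upper and lower bounds meet at 3, so that is the treewidth.

3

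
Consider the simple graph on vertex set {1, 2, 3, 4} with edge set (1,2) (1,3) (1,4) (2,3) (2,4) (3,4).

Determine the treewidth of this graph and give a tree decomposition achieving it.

With just one bag of size 4, the width is 4 − 1 = 3, so tw(G) ≤ 3. For the lower bound, the 4 vertices {1, 2, 3, 4} are pairwise adjacent, and any tree decomposition puts a clique entirely inside one bag — forcing width ≥ 3. Hence tw(G) = 3 exactly.

Treewidth 3.
One such decomposition:
Bags: B1 = {1, 2, 3, 4}
Tree: (single bag)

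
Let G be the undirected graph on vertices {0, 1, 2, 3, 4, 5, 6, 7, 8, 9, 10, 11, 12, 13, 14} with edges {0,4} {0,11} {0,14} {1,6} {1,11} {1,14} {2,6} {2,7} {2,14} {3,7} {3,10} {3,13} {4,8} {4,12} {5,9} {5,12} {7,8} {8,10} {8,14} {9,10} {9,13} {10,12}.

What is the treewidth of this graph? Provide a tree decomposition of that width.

Treewidth 3.
One such decomposition:
Bags: B1 = {0, 1, 6, 11}  B2 = {0, 1, 6, 14}  B3 = {0, 2, 6, 14}  B4 = {0, 2, 4, 14}  B5 = {2, 4, 8, 14}  B6 = {2, 4, 7, 8}  B7 = {4, 7, 8, 12}  B8 = {7, 8, 10, 12}  B9 = {3, 7, 10, 12}  B10 = {3, 5, 10, 12}  B11 = {3, 5, 9, 10}  B12 = {3, 5, 9, 13}
Tree: B1–B2, B2–B3, B3–B4, B4–B5, B5–B6, B6–B7, B7–B8, B8–B9, B9–B10, B10–B11, B11–B12

Every bag has size at most 4, so the width is 4 − 1 = 3 and tw(G) ≤ 3. For the lower bound: the 4 vertex sets {1,6,11}, {0}, {14}, {2,4,7,8} are disjoint, each induces a connected subgraph, and every pair is joined by at least one edge of G. Contracting each set to a single vertex therefore yields K_{4} as a minor, and since treewidth is minor-monotone, tw(G) ≥ tw(K_{4}) = 3. Combining the bounds, tw(G) = 3.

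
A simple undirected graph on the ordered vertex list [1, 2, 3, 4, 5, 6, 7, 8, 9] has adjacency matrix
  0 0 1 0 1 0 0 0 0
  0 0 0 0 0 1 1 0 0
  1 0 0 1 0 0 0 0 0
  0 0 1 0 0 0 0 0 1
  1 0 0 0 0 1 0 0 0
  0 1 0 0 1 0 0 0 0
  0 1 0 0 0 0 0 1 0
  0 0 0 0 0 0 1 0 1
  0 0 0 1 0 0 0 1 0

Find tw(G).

2

A width-2 tree decomposition is:
Bags: B1 = {2, 5, 6}  B2 = {2, 5, 7}  B3 = {5, 7, 8}  B4 = {5, 8, 9}  B5 = {4, 5, 9}  B6 = {3, 4, 5}  B7 = {1, 3, 5}
Tree: B1–B2, B2–B3, B3–B4, B4–B5, B5–B6, B6–B7
The largest bag has 3 vertices, giving width 2; this decomposition certifies tw(G) ≤ 2. For the lower bound, G contains the cycle 5–6–2–7–8–9–4–3–1–5, so G is not a forest; only forests have treewidth ≤ 1, hence tw(G) ≥ 2. Hence tw(G) = 2 exactly.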